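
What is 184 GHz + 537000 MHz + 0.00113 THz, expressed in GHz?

In GHz:
  184 GHz → 184
  537000 MHz = 537000 × 10⁻³ GHz = 537
  0.00113 THz = 0.00113 × 10³ GHz = 1.13
Sum: 184 + 537 + 1.13 = 722.13

722.13 GHz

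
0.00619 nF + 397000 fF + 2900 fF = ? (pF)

406.09 pF

In pF:
  0.00619 nF = 0.00619e3 pF = 6.19
  397000 fF = 397000e-3 pF = 397
  2900 fF = 2900e-3 pF = 2.9
Sum: 6.19 + 397 + 2.9 = 406.09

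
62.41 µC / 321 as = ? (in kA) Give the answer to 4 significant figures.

194400000 kA

(62.41 × 10^-6) / (321 × 10^-18) = 0.194424 × 10^12 A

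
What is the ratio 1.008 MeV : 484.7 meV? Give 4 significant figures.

2080000

(1.008e6) / (484.7e-3) = 0.0020796e9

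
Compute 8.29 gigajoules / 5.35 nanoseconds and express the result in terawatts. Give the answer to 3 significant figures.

(8.29 × 10^9) / (5.35 × 10^-9) = 1.5495 × 10^18 W

1550000 terawatts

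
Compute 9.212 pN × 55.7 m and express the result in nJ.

9.212 × 10⁻¹² × 55.7 = 513.1084 × 10⁻¹² J

0.5131084 nJ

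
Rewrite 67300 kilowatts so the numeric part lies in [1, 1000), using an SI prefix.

67.3 megawatts

= 67.3e6 watts; 1e6 is mega.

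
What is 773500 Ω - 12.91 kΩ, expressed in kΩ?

In kΩ:
  773500 Ω = 773500 × 10^-3 kΩ = 773.5
  12.91 kΩ → 12.91
Difference: 773.5 - 12.91 = 760.59

760.59 kΩ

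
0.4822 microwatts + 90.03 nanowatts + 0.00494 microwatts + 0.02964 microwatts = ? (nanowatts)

606.81 nanowatts

In nanowatts:
  0.4822 microwatts = 0.4822 × 10^3 nanowatts = 482.2
  90.03 nanowatts → 90.03
  0.00494 microwatts = 0.00494 × 10^3 nanowatts = 4.94
  0.02964 microwatts = 0.02964 × 10^3 nanowatts = 29.64
Sum: 482.2 + 90.03 + 4.94 + 29.64 = 606.81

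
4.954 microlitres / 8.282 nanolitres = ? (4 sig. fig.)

(4.954 × 10⁻⁶) / (8.282 × 10⁻⁹) = 0.59816 × 10³

598.2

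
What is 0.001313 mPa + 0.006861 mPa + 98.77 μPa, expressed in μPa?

In μPa:
  0.001313 mPa = 0.001313 × 10³ μPa = 1.313
  0.006861 mPa = 0.006861 × 10³ μPa = 6.861
  98.77 μPa → 98.77
Sum: 1.313 + 6.861 + 98.77 = 106.944

106.944 μPa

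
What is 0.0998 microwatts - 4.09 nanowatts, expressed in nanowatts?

In nanowatts:
  0.0998 microwatts = 0.0998e3 nanowatts = 99.8
  4.09 nanowatts → 4.09
Difference: 99.8 - 4.09 = 95.71

95.71 nanowatts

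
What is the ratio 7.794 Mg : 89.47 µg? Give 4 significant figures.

(7.794 × 10^6) / (89.47 × 10^-6) = 0.087113 × 10^12

87110000000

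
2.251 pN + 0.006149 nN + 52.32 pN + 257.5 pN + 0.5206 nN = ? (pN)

838.82 pN

In pN:
  2.251 pN → 2.251
  0.006149 nN = 0.006149 × 10³ pN = 6.149
  52.32 pN → 52.32
  257.5 pN → 257.5
  0.5206 nN = 0.5206 × 10³ pN = 520.6
Sum: 2.251 + 6.149 + 52.32 + 257.5 + 520.6 = 838.82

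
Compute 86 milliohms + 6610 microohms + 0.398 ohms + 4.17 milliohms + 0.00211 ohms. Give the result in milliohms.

In milliohms:
  86 milliohms → 86
  6610 microohms = 6610e-3 milliohms = 6.61
  0.398 ohms = 0.398e3 milliohms = 398
  4.17 milliohms → 4.17
  0.00211 ohms = 0.00211e3 milliohms = 2.11
Sum: 86 + 6.61 + 398 + 4.17 + 2.11 = 496.89

496.89 milliohms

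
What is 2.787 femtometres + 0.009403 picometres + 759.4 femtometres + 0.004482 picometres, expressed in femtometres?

776.072 femtometres

In femtometres:
  2.787 femtometres → 2.787
  0.009403 picometres = 0.009403e3 femtometres = 9.403
  759.4 femtometres → 759.4
  0.004482 picometres = 0.004482e3 femtometres = 4.482
Sum: 2.787 + 9.403 + 759.4 + 4.482 = 776.072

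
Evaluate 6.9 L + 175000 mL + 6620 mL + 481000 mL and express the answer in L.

669.52 L

In L:
  6.9 L → 6.9
  175000 mL = 175000e-3 L = 175
  6620 mL = 6620e-3 L = 6.62
  481000 mL = 481000e-3 L = 481
Sum: 6.9 + 175 + 6.62 + 481 = 669.52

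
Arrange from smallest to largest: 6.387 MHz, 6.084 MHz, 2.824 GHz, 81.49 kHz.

81.49 kHz < 6.084 MHz < 6.387 MHz < 2.824 GHz

6.387 MHz = 6387000 Hz
6.084 MHz = 6084000 Hz
2.824 GHz = 2824000000 Hz
81.49 kHz = 81490 Hz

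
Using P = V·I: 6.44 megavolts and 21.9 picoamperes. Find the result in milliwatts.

0.141036 milliwatts

6.44 × 10⁶ × 21.9 × 10⁻¹² = 141.036 × 10⁻⁶ W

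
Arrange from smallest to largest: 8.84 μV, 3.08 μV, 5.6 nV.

8.84 μV = 0.00000884 V
3.08 μV = 0.00000308 V
5.6 nV = 0.0000000056 V

5.6 nV < 3.08 μV < 8.84 μV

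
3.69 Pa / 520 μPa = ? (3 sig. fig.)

7100

(3.69) / (520e-6) = 0.007096e6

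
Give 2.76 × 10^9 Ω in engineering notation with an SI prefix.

2.76 GΩ

= 2.76 × 10^9 Ω; 10^9 is giga.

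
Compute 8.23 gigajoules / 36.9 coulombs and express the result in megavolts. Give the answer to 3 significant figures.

(8.23 × 10⁹) / (36.9) = 0.22304 × 10⁹ V

223 megavolts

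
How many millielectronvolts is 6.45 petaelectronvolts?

6450000000000000000 millielectronvolts

peta = 10^15, milli = 10^-3; factor is 10^18.
6.45 × 10^18 = 6450000000000000000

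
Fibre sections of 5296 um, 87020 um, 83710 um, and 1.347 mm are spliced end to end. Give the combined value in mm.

177.373 mm

In mm:
  5296 um = 5296 × 10⁻³ mm = 5.296
  87020 um = 87020 × 10⁻³ mm = 87.02
  83710 um = 83710 × 10⁻³ mm = 83.71
  1.347 mm → 1.347
Sum: 5.296 + 87.02 + 83.71 + 1.347 = 177.373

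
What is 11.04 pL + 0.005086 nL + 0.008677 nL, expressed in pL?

In pL:
  11.04 pL → 11.04
  0.005086 nL = 0.005086 × 10^3 pL = 5.086
  0.008677 nL = 0.008677 × 10^3 pL = 8.677
Sum: 11.04 + 5.086 + 8.677 = 24.803

24.803 pL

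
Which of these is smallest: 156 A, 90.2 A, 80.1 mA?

80.1 mA

156 A = 156 A
90.2 A = 90.2 A
80.1 mA = 0.0801 A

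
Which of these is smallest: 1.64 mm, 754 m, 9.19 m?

1.64 mm = 0.00164 m
754 m = 754 m
9.19 m = 9.19 m

1.64 mm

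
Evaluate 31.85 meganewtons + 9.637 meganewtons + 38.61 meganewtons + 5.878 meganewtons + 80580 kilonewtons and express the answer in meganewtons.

In meganewtons:
  31.85 meganewtons → 31.85
  9.637 meganewtons → 9.637
  38.61 meganewtons → 38.61
  5.878 meganewtons → 5.878
  80580 kilonewtons = 80580e-3 meganewtons = 80.58
Sum: 31.85 + 9.637 + 38.61 + 5.878 + 80.58 = 166.555

166.555 meganewtons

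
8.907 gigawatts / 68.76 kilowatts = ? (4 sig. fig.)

(8.907 × 10⁹) / (68.76 × 10³) = 0.12954 × 10⁶

129500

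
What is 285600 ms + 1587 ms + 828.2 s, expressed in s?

In s:
  285600 ms = 285600 × 10⁻³ s = 285.6
  1587 ms = 1587 × 10⁻³ s = 1.587
  828.2 s → 828.2
Sum: 285.6 + 1.587 + 828.2 = 1115.387

1115.387 s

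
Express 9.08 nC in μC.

0.00908 μC

nano = 1e-9, micro = 1e-6; factor is 1e-3.
9.08 × 1e-3 = 0.00908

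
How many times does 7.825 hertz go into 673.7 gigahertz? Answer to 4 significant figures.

86100000000

(673.7 × 10⁹) / (7.825) = 86.096 × 10⁹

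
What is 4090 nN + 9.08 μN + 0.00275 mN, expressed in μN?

15.92 μN

In μN:
  4090 nN = 4090e-3 μN = 4.09
  9.08 μN → 9.08
  0.00275 mN = 0.00275e3 μN = 2.75
Sum: 4.09 + 9.08 + 2.75 = 15.92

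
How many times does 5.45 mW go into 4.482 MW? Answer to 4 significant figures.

822400000

(4.482 × 10^6) / (5.45 × 10^-3) = 0.82239 × 10^9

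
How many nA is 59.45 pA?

0.05945 nA

pico = 10⁻¹², nano = 10⁻⁹; factor is 10⁻³.
59.45 × 10⁻³ = 0.05945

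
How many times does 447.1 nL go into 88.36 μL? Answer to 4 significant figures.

197.6

(88.36e-6) / (447.1e-9) = 0.19763e3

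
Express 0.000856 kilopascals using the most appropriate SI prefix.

= 856 × 10^-3 pascals; 10^-3 is milli.

856 millipascals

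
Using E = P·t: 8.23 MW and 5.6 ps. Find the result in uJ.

46.088 uJ

8.23 × 10⁶ × 5.6 × 10⁻¹² = 46.088 × 10⁻⁶ J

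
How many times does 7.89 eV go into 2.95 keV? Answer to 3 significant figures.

(2.95 × 10^3) / (7.89) = 0.3739 × 10^3

374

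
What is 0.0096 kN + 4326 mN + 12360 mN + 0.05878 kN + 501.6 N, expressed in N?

In N:
  0.0096 kN = 0.0096 × 10^3 N = 9.6
  4326 mN = 4326 × 10^-3 N = 4.326
  12360 mN = 12360 × 10^-3 N = 12.36
  0.05878 kN = 0.05878 × 10^3 N = 58.78
  501.6 N → 501.6
Sum: 9.6 + 4.326 + 12.36 + 58.78 + 501.6 = 586.666

586.666 N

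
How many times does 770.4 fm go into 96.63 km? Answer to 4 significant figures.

(96.63 × 10^3) / (770.4 × 10^-15) = 0.12543 × 10^18

125400000000000000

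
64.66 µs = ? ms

micro = 1e-6, milli = 1e-3; factor is 1e-3.
64.66 × 1e-3 = 0.06466

0.06466 ms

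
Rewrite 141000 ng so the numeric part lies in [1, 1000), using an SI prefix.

= 141 × 10⁻⁶ g; 10⁻⁶ is micro.

141 µg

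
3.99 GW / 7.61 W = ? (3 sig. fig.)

524000000

(3.99 × 10^9) / (7.61) = 0.5243 × 10^9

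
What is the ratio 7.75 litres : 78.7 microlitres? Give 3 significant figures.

(7.75) / (78.7 × 10⁻⁶) = 0.09848 × 10⁶

98500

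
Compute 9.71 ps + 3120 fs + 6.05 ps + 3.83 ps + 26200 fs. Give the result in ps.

In ps:
  9.71 ps → 9.71
  3120 fs = 3120 × 10^-3 ps = 3.12
  6.05 ps → 6.05
  3.83 ps → 3.83
  26200 fs = 26200 × 10^-3 ps = 26.2
Sum: 9.71 + 3.12 + 6.05 + 3.83 + 26.2 = 48.91

48.91 ps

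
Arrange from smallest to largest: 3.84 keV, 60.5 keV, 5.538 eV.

3.84 keV = 3840 eV
60.5 keV = 60500 eV
5.538 eV = 5.538 eV

5.538 eV < 3.84 keV < 60.5 keV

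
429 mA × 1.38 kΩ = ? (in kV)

429e-3 × 1.38e3 = 592.02 V

0.59202 kV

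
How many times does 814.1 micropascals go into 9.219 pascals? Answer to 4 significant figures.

11320

(9.219) / (814.1e-6) = 0.011324e6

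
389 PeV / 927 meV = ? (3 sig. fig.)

420000000000000000

(389 × 10¹⁵) / (927 × 10⁻³) = 0.4196 × 10¹⁸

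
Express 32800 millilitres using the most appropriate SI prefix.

32.8 litres

= 32.8 litres; mantissa already in [1, 1000).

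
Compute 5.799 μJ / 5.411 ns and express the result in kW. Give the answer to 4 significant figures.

1.072 kW

(5.799 × 10⁻⁶) / (5.411 × 10⁻⁹) = 1.07171 × 10³ W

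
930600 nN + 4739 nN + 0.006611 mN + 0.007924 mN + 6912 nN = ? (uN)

956.786 uN

In uN:
  930600 nN = 930600 × 10^-3 uN = 930.6
  4739 nN = 4739 × 10^-3 uN = 4.739
  0.006611 mN = 0.006611 × 10^3 uN = 6.611
  0.007924 mN = 0.007924 × 10^3 uN = 7.924
  6912 nN = 6912 × 10^-3 uN = 6.912
Sum: 930.6 + 4.739 + 6.611 + 7.924 + 6.912 = 956.786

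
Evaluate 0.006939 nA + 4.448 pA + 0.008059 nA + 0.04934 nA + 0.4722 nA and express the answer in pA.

In pA:
  0.006939 nA = 0.006939 × 10^3 pA = 6.939
  4.448 pA → 4.448
  0.008059 nA = 0.008059 × 10^3 pA = 8.059
  0.04934 nA = 0.04934 × 10^3 pA = 49.34
  0.4722 nA = 0.4722 × 10^3 pA = 472.2
Sum: 6.939 + 4.448 + 8.059 + 49.34 + 472.2 = 540.986

540.986 pA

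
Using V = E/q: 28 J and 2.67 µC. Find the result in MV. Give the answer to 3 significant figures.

(28) / (2.67e-6) = 10.487e6 V

10.5 MV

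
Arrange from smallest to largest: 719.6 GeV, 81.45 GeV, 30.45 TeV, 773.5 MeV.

719.6 GeV = 719600000000 eV
81.45 GeV = 81450000000 eV
30.45 TeV = 30450000000000 eV
773.5 MeV = 773500000 eV

773.5 MeV < 81.45 GeV < 719.6 GeV < 30.45 TeV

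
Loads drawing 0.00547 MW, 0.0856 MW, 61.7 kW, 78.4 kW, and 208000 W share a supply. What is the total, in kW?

In kW:
  0.00547 MW = 0.00547e3 kW = 5.47
  0.0856 MW = 0.0856e3 kW = 85.6
  61.7 kW → 61.7
  78.4 kW → 78.4
  208000 W = 208000e-3 kW = 208
Sum: 5.47 + 85.6 + 61.7 + 78.4 + 208 = 439.17

439.17 kW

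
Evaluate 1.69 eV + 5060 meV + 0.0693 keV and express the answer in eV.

In eV:
  1.69 eV → 1.69
  5060 meV = 5060 × 10^-3 eV = 5.06
  0.0693 keV = 0.0693 × 10^3 eV = 69.3
Sum: 1.69 + 5.06 + 69.3 = 76.05

76.05 eV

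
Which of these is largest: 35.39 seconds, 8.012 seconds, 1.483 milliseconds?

35.39 seconds

35.39 seconds = 35.39 seconds
8.012 seconds = 8.012 seconds
1.483 milliseconds = 0.001483 seconds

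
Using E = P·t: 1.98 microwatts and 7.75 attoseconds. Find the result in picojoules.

1.98 × 10^-6 × 7.75 × 10^-18 = 15.345 × 10^-24 J

0.000000000015345 picojoules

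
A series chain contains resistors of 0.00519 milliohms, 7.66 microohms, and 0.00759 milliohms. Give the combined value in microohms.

In microohms:
  0.00519 milliohms = 0.00519e3 microohms = 5.19
  7.66 microohms → 7.66
  0.00759 milliohms = 0.00759e3 microohms = 7.59
Sum: 5.19 + 7.66 + 7.59 = 20.44

20.44 microohms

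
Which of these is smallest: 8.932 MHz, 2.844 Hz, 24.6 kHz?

8.932 MHz = 8932000 Hz
2.844 Hz = 2.844 Hz
24.6 kHz = 24600 Hz

2.844 Hz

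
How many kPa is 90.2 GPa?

giga = 1e9, kilo = 1e3; factor is 1e6.
90.2 × 1e6 = 90200000

90200000 kPa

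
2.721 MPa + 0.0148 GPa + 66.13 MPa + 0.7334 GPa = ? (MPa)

In MPa:
  2.721 MPa → 2.721
  0.0148 GPa = 0.0148 × 10³ MPa = 14.8
  66.13 MPa → 66.13
  0.7334 GPa = 0.7334 × 10³ MPa = 733.4
Sum: 2.721 + 14.8 + 66.13 + 733.4 = 817.051

817.051 MPa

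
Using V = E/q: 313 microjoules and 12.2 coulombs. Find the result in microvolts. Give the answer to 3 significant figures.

25.7 microvolts

(313 × 10⁻⁶) / (12.2) = 25.656 × 10⁻⁶ V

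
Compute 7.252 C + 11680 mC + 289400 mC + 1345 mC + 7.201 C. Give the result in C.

In C:
  7.252 C → 7.252
  11680 mC = 11680 × 10^-3 C = 11.68
  289400 mC = 289400 × 10^-3 C = 289.4
  1345 mC = 1345 × 10^-3 C = 1.345
  7.201 C → 7.201
Sum: 7.252 + 11.68 + 289.4 + 1.345 + 7.201 = 316.878

316.878 C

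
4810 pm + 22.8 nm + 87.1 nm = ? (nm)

In nm:
  4810 pm = 4810e-3 nm = 4.81
  22.8 nm → 22.8
  87.1 nm → 87.1
Sum: 4.81 + 22.8 + 87.1 = 114.71

114.71 nm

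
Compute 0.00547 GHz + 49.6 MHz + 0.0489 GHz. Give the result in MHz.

In MHz:
  0.00547 GHz = 0.00547e3 MHz = 5.47
  49.6 MHz → 49.6
  0.0489 GHz = 0.0489e3 MHz = 48.9
Sum: 5.47 + 49.6 + 48.9 = 103.97

103.97 MHz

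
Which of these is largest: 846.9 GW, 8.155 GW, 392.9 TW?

392.9 TW

846.9 GW = 846900000000 W
8.155 GW = 8155000000 W
392.9 TW = 392900000000000 W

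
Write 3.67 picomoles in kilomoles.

pico = 10^-12, kilo = 10^3; factor is 10^-15.
3.67 × 10^-15 = 0.00000000000000367

0.00000000000000367 kilomoles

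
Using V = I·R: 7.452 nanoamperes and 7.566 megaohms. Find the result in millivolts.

56.381832 millivolts

7.452 × 10^-9 × 7.566 × 10^6 = 56.381832 × 10^-3 V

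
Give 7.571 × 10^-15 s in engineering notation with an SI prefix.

7.571 fs

= 7.571 × 10^-15 s; 10^-15 is femto.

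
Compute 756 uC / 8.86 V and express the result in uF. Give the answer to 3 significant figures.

(756 × 10⁻⁶) / (8.86) = 85.327 × 10⁻⁶ F

85.3 uF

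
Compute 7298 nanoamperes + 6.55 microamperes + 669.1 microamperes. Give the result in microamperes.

In microamperes:
  7298 nanoamperes = 7298 × 10^-3 microamperes = 7.298
  6.55 microamperes → 6.55
  669.1 microamperes → 669.1
Sum: 7.298 + 6.55 + 669.1 = 682.948

682.948 microamperes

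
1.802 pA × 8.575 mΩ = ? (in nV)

0.00001545215 nV

1.802 × 10^-12 × 8.575 × 10^-3 = 15.45215 × 10^-15 V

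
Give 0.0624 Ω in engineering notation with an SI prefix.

62.4 mΩ

= 62.4 × 10^-3 Ω; 10^-3 is milli.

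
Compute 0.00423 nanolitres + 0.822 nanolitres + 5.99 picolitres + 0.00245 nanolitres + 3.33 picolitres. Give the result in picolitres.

838 picolitres

In picolitres:
  0.00423 nanolitres = 0.00423e3 picolitres = 4.23
  0.822 nanolitres = 0.822e3 picolitres = 822
  5.99 picolitres → 5.99
  0.00245 nanolitres = 0.00245e3 picolitres = 2.45
  3.33 picolitres → 3.33
Sum: 4.23 + 822 + 5.99 + 2.45 + 3.33 = 838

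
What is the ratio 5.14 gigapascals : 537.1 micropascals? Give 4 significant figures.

(5.14e9) / (537.1e-6) = 0.0095699e15

9570000000000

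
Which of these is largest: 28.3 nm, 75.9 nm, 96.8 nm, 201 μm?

28.3 nm = 0.0000000283 m
75.9 nm = 0.0000000759 m
96.8 nm = 0.0000000968 m
201 μm = 0.000201 m

201 μm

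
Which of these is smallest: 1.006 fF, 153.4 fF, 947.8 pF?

1.006 fF = 0.000000000000001006 F
153.4 fF = 0.0000000000001534 F
947.8 pF = 0.0000000009478 F

1.006 fF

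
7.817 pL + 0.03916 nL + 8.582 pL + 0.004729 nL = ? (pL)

In pL:
  7.817 pL → 7.817
  0.03916 nL = 0.03916e3 pL = 39.16
  8.582 pL → 8.582
  0.004729 nL = 0.004729e3 pL = 4.729
Sum: 7.817 + 39.16 + 8.582 + 4.729 = 60.288

60.288 pL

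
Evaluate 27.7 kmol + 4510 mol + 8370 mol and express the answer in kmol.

In kmol:
  27.7 kmol → 27.7
  4510 mol = 4510 × 10⁻³ kmol = 4.51
  8370 mol = 8370 × 10⁻³ kmol = 8.37
Sum: 27.7 + 4.51 + 8.37 = 40.58

40.58 kmol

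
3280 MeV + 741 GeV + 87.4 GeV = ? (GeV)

In GeV:
  3280 MeV = 3280e-3 GeV = 3.28
  741 GeV → 741
  87.4 GeV → 87.4
Sum: 3.28 + 741 + 87.4 = 831.68

831.68 GeV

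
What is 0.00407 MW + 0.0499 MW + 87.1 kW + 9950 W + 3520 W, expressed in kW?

In kW:
  0.00407 MW = 0.00407 × 10³ kW = 4.07
  0.0499 MW = 0.0499 × 10³ kW = 49.9
  87.1 kW → 87.1
  9950 W = 9950 × 10⁻³ kW = 9.95
  3520 W = 3520 × 10⁻³ kW = 3.52
Sum: 4.07 + 49.9 + 87.1 + 9.95 + 3.52 = 154.54

154.54 kW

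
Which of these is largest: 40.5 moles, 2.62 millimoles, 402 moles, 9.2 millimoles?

40.5 moles = 40.5 moles
2.62 millimoles = 0.00262 moles
402 moles = 402 moles
9.2 millimoles = 0.0092 moles

402 moles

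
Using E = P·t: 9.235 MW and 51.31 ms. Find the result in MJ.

9.235 × 10⁶ × 51.31 × 10⁻³ = 473.84785 × 10³ J

0.47384785 MJ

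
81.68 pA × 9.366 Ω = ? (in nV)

0.76501488 nV

81.68e-12 × 9.366 = 765.01488e-12 V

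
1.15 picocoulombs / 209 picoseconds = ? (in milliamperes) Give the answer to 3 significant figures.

(1.15 × 10⁻¹²) / (209 × 10⁻¹²) = 0.0055024 A

5.50 milliamperes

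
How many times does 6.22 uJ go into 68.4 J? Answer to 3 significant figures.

(68.4) / (6.22 × 10⁻⁶) = 11 × 10⁶

11000000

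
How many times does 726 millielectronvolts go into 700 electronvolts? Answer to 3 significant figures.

964

(700) / (726 × 10⁻³) = 0.9642 × 10³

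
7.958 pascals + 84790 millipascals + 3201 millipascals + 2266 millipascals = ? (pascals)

In pascals:
  7.958 pascals → 7.958
  84790 millipascals = 84790 × 10^-3 pascals = 84.79
  3201 millipascals = 3201 × 10^-3 pascals = 3.201
  2266 millipascals = 2266 × 10^-3 pascals = 2.266
Sum: 7.958 + 84.79 + 3.201 + 2.266 = 98.215

98.215 pascals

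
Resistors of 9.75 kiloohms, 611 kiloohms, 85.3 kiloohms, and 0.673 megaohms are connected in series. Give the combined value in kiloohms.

In kiloohms:
  9.75 kiloohms → 9.75
  611 kiloohms → 611
  85.3 kiloohms → 85.3
  0.673 megaohms = 0.673e3 kiloohms = 673
Sum: 9.75 + 611 + 85.3 + 673 = 1379.05

1379.05 kiloohms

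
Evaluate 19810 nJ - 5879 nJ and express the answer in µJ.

In µJ:
  19810 nJ = 19810e-3 µJ = 19.81
  5879 nJ = 5879e-3 µJ = 5.879
Difference: 19.81 - 5.879 = 13.931

13.931 µJ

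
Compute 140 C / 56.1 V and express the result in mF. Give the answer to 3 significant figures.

(140) / (56.1) = 2.4955 F

2500 mF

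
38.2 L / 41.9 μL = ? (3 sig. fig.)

912000

(38.2) / (41.9e-6) = 0.9117e6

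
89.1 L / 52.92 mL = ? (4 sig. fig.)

1684

(89.1) / (52.92e-3) = 1.6837e3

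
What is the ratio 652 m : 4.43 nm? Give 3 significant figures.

(652) / (4.43e-9) = 147.2e9

147000000000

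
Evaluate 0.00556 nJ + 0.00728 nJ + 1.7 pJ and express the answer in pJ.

In pJ:
  0.00556 nJ = 0.00556e3 pJ = 5.56
  0.00728 nJ = 0.00728e3 pJ = 7.28
  1.7 pJ → 1.7
Sum: 5.56 + 7.28 + 1.7 = 14.54

14.54 pJ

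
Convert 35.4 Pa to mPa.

35400 mPa

(no prefix) = 10^0, milli = 10^-3; factor is 10^3.
35.4 × 10^3 = 35400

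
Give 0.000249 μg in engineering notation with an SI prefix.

249 pg

= 249e-12 g; 1e-12 is pico.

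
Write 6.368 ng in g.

nano = 10^-9, (no prefix) = 10^0; factor is 10^-9.
6.368 × 10^-9 = 0.000000006368

0.000000006368 g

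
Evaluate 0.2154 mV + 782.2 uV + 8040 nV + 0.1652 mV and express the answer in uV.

In uV:
  0.2154 mV = 0.2154e3 uV = 215.4
  782.2 uV → 782.2
  8040 nV = 8040e-3 uV = 8.04
  0.1652 mV = 0.1652e3 uV = 165.2
Sum: 215.4 + 782.2 + 8.04 + 165.2 = 1170.84

1170.84 uV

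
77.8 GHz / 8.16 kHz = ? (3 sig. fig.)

9530000

(77.8 × 10⁹) / (8.16 × 10³) = 9.534 × 10⁶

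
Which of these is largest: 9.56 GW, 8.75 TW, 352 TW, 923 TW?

923 TW

9.56 GW = 9560000000 W
8.75 TW = 8750000000000 W
352 TW = 352000000000000 W
923 TW = 923000000000000 W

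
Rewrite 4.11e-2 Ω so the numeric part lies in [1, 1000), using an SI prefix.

= 41.1e-3 Ω; 1e-3 is milli.

41.1 mΩ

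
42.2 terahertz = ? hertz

42200000000000 hertz

tera = 10¹², (no prefix) = 10⁰; factor is 10¹².
42.2 × 10¹² = 42200000000000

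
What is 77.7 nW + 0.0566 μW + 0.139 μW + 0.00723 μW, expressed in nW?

In nW:
  77.7 nW → 77.7
  0.0566 μW = 0.0566e3 nW = 56.6
  0.139 μW = 0.139e3 nW = 139
  0.00723 μW = 0.00723e3 nW = 7.23
Sum: 77.7 + 56.6 + 139 + 7.23 = 280.53

280.53 nW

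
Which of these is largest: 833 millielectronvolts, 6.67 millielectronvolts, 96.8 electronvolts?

96.8 electronvolts

833 millielectronvolts = 0.833 electronvolts
6.67 millielectronvolts = 0.00667 electronvolts
96.8 electronvolts = 96.8 electronvolts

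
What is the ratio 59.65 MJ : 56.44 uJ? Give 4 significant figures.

(59.65 × 10^6) / (56.44 × 10^-6) = 1.0569 × 10^12

1057000000000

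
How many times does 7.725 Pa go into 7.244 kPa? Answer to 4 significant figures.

(7.244e3) / (7.725) = 0.93773e3

937.7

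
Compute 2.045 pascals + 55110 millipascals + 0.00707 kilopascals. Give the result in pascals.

64.225 pascals

In pascals:
  2.045 pascals → 2.045
  55110 millipascals = 55110 × 10^-3 pascals = 55.11
  0.00707 kilopascals = 0.00707 × 10^3 pascals = 7.07
Sum: 2.045 + 55.11 + 7.07 = 64.225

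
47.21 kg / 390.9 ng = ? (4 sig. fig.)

(47.21 × 10³) / (390.9 × 10⁻⁹) = 0.12077 × 10¹²

120800000000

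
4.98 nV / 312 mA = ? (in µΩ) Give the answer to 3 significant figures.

0.0160 µΩ

(4.98 × 10⁻⁹) / (312 × 10⁻³) = 0.015962 × 10⁻⁶ Ω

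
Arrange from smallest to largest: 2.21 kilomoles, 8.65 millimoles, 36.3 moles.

8.65 millimoles < 36.3 moles < 2.21 kilomoles

2.21 kilomoles = 2210 moles
8.65 millimoles = 0.00865 moles
36.3 moles = 36.3 moles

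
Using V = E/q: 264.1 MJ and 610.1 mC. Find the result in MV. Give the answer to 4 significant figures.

(264.1 × 10^6) / (610.1 × 10^-3) = 0.43288 × 10^9 V

432.9 MV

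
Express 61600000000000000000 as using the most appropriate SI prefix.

= 61.6 s; mantissa already in [1, 1000).

61.6 s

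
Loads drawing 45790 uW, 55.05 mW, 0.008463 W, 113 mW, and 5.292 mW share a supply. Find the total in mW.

In mW:
  45790 uW = 45790 × 10^-3 mW = 45.79
  55.05 mW → 55.05
  0.008463 W = 0.008463 × 10^3 mW = 8.463
  113 mW → 113
  5.292 mW → 5.292
Sum: 45.79 + 55.05 + 8.463 + 113 + 5.292 = 227.595

227.595 mW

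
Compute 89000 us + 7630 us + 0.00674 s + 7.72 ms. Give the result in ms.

111.09 ms

In ms:
  89000 us = 89000 × 10⁻³ ms = 89
  7630 us = 7630 × 10⁻³ ms = 7.63
  0.00674 s = 0.00674 × 10³ ms = 6.74
  7.72 ms → 7.72
Sum: 89 + 7.63 + 6.74 + 7.72 = 111.09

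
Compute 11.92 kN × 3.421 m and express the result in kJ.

40.77832 kJ

11.92 × 10^3 × 3.421 = 40.77832 × 10^3 J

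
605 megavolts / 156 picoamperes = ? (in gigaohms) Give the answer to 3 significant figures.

3880000000 gigaohms

(605 × 10^6) / (156 × 10^-12) = 3.8782 × 10^18 Ω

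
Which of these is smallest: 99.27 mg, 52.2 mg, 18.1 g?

99.27 mg = 0.09927 g
52.2 mg = 0.0522 g
18.1 g = 18.1 g

52.2 mg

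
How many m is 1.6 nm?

0.0000000016 m

nano = 1e-9, (no prefix) = 1e0; factor is 1e-9.
1.6 × 1e-9 = 0.0000000016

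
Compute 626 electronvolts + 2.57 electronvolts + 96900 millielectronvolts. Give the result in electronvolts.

725.47 electronvolts

In electronvolts:
  626 electronvolts → 626
  2.57 electronvolts → 2.57
  96900 millielectronvolts = 96900e-3 electronvolts = 96.9
Sum: 626 + 2.57 + 96.9 = 725.47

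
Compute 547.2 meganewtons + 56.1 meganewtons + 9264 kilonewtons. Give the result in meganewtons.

In meganewtons:
  547.2 meganewtons → 547.2
  56.1 meganewtons → 56.1
  9264 kilonewtons = 9264 × 10^-3 meganewtons = 9.264
Sum: 547.2 + 56.1 + 9.264 = 612.564

612.564 meganewtons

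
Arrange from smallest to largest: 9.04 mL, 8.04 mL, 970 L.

9.04 mL = 0.00904 L
8.04 mL = 0.00804 L
970 L = 970 L

8.04 mL < 9.04 mL < 970 L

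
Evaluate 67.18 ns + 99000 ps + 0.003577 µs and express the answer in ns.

169.757 ns

In ns:
  67.18 ns → 67.18
  99000 ps = 99000 × 10^-3 ns = 99
  0.003577 µs = 0.003577 × 10^3 ns = 3.577
Sum: 67.18 + 99 + 3.577 = 169.757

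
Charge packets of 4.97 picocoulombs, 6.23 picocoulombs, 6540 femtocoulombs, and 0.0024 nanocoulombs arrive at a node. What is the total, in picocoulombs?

In picocoulombs:
  4.97 picocoulombs → 4.97
  6.23 picocoulombs → 6.23
  6540 femtocoulombs = 6540 × 10^-3 picocoulombs = 6.54
  0.0024 nanocoulombs = 0.0024 × 10^3 picocoulombs = 2.4
Sum: 4.97 + 6.23 + 6.54 + 2.4 = 20.14

20.14 picocoulombs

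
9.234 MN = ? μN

9234000000000 μN

mega = 10⁶, micro = 10⁻⁶; factor is 10¹².
9.234 × 10¹² = 9234000000000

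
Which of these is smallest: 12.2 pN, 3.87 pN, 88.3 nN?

12.2 pN = 0.0000000000122 N
3.87 pN = 0.00000000000387 N
88.3 nN = 0.0000000883 N

3.87 pN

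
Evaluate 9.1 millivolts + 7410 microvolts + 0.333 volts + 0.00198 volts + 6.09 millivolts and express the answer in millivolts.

In millivolts:
  9.1 millivolts → 9.1
  7410 microvolts = 7410 × 10⁻³ millivolts = 7.41
  0.333 volts = 0.333 × 10³ millivolts = 333
  0.00198 volts = 0.00198 × 10³ millivolts = 1.98
  6.09 millivolts → 6.09
Sum: 9.1 + 7.41 + 333 + 1.98 + 6.09 = 357.58

357.58 millivolts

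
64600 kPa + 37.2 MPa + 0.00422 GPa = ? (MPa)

In MPa:
  64600 kPa = 64600 × 10⁻³ MPa = 64.6
  37.2 MPa → 37.2
  0.00422 GPa = 0.00422 × 10³ MPa = 4.22
Sum: 64.6 + 37.2 + 4.22 = 106.02

106.02 MPa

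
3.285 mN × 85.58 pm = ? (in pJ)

0.2811303 pJ

3.285 × 10^-3 × 85.58 × 10^-12 = 281.1303 × 10^-15 J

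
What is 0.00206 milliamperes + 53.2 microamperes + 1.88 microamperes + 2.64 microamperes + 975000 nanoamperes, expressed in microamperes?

1034.78 microamperes

In microamperes:
  0.00206 milliamperes = 0.00206 × 10³ microamperes = 2.06
  53.2 microamperes → 53.2
  1.88 microamperes → 1.88
  2.64 microamperes → 2.64
  975000 nanoamperes = 975000 × 10⁻³ microamperes = 975
Sum: 2.06 + 53.2 + 1.88 + 2.64 + 975 = 1034.78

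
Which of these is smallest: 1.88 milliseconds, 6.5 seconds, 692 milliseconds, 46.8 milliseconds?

1.88 milliseconds = 0.00188 seconds
6.5 seconds = 6.5 seconds
692 milliseconds = 0.692 seconds
46.8 milliseconds = 0.0468 seconds

1.88 milliseconds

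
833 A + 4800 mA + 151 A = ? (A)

In A:
  833 A → 833
  4800 mA = 4800e-3 A = 4.8
  151 A → 151
Sum: 833 + 4.8 + 151 = 988.8

988.8 A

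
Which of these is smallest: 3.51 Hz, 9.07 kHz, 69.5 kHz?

3.51 Hz = 3.51 Hz
9.07 kHz = 9070 Hz
69.5 kHz = 69500 Hz

3.51 Hz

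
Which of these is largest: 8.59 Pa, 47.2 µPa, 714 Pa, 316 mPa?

8.59 Pa = 8.59 Pa
47.2 µPa = 0.0000472 Pa
714 Pa = 714 Pa
316 mPa = 0.316 Pa

714 Pa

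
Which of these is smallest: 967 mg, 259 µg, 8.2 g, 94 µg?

94 µg

967 mg = 0.967 g
259 µg = 0.000259 g
8.2 g = 8.2 g
94 µg = 0.000094 g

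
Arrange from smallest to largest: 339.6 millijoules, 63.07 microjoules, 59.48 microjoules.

59.48 microjoules < 63.07 microjoules < 339.6 millijoules

339.6 millijoules = 0.3396 joules
63.07 microjoules = 0.00006307 joules
59.48 microjoules = 0.00005948 joules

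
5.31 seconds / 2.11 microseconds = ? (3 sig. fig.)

(5.31) / (2.11 × 10⁻⁶) = 2.517 × 10⁶

2520000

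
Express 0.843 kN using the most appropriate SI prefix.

= 843 N; mantissa already in [1, 1000).

843 N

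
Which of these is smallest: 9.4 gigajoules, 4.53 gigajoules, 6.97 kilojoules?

9.4 gigajoules = 9400000000 joules
4.53 gigajoules = 4530000000 joules
6.97 kilojoules = 6970 joules

6.97 kilojoules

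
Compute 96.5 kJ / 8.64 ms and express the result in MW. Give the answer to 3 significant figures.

(96.5 × 10³) / (8.64 × 10⁻³) = 11.169 × 10⁶ W

11.2 MW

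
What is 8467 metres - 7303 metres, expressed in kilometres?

1.164 kilometres

In kilometres:
  8467 metres = 8467 × 10⁻³ kilometres = 8.467
  7303 metres = 7303 × 10⁻³ kilometres = 7.303
Difference: 8.467 - 7.303 = 1.164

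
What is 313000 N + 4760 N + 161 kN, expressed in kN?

478.76 kN

In kN:
  313000 N = 313000 × 10⁻³ kN = 313
  4760 N = 4760 × 10⁻³ kN = 4.76
  161 kN → 161
Sum: 313 + 4.76 + 161 = 478.76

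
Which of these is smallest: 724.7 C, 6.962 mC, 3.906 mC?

724.7 C = 724.7 C
6.962 mC = 0.006962 C
3.906 mC = 0.003906 C

3.906 mC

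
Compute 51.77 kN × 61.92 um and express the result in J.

3.2055984 J

51.77 × 10³ × 61.92 × 10⁻⁶ = 3205.5984 × 10⁻³ J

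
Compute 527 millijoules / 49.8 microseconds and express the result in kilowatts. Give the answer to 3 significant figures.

10.6 kilowatts

(527 × 10^-3) / (49.8 × 10^-6) = 10.582 × 10^3 W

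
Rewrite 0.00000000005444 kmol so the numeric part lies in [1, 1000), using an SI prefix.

54.44 nmol

= 54.44e-9 mol; 1e-9 is nano.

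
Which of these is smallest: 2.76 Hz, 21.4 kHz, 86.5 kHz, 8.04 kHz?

2.76 Hz = 2.76 Hz
21.4 kHz = 21400 Hz
86.5 kHz = 86500 Hz
8.04 kHz = 8040 Hz

2.76 Hz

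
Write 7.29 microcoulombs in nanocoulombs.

micro = 1e-6, nano = 1e-9; factor is 1e3.
7.29 × 1e3 = 7290

7290 nanocoulombs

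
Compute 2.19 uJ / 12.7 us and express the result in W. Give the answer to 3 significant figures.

(2.19 × 10⁻⁶) / (12.7 × 10⁻⁶) = 0.17244 W

0.172 W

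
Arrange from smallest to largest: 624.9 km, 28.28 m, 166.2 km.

28.28 m < 166.2 km < 624.9 km

624.9 km = 624900 m
28.28 m = 28.28 m
166.2 km = 166200 m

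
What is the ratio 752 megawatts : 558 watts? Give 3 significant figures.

1350000

(752 × 10⁶) / (558) = 1.348 × 10⁶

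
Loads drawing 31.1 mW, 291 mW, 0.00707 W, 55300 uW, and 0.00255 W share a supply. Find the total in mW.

387.02 mW

In mW:
  31.1 mW → 31.1
  291 mW → 291
  0.00707 W = 0.00707 × 10³ mW = 7.07
  55300 uW = 55300 × 10⁻³ mW = 55.3
  0.00255 W = 0.00255 × 10³ mW = 2.55
Sum: 31.1 + 291 + 7.07 + 55.3 + 2.55 = 387.02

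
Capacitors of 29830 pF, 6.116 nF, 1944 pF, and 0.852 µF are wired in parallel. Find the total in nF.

889.89 nF

In nF:
  29830 pF = 29830 × 10^-3 nF = 29.83
  6.116 nF → 6.116
  1944 pF = 1944 × 10^-3 nF = 1.944
  0.852 µF = 0.852 × 10^3 nF = 852
Sum: 29.83 + 6.116 + 1.944 + 852 = 889.89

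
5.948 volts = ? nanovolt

(no prefix) = 10⁰, nano = 10⁻⁹; factor is 10⁹.
5.948 × 10⁹ = 5948000000

5948000000 nanovolts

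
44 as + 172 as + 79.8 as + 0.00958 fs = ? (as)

305.38 as

In as:
  44 as → 44
  172 as → 172
  79.8 as → 79.8
  0.00958 fs = 0.00958 × 10^3 as = 9.58
Sum: 44 + 172 + 79.8 + 9.58 = 305.38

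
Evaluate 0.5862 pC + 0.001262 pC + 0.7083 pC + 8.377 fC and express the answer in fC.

In fC:
  0.5862 pC = 0.5862 × 10³ fC = 586.2
  0.001262 pC = 0.001262 × 10³ fC = 1.262
  0.7083 pC = 0.7083 × 10³ fC = 708.3
  8.377 fC → 8.377
Sum: 586.2 + 1.262 + 708.3 + 8.377 = 1304.139

1304.139 fC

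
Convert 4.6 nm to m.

0.0000000046 m

nano = 1e-9, (no prefix) = 1e0; factor is 1e-9.
4.6 × 1e-9 = 0.0000000046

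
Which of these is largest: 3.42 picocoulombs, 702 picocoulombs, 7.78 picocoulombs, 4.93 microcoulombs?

4.93 microcoulombs

3.42 picocoulombs = 0.00000000000342 coulombs
702 picocoulombs = 0.000000000702 coulombs
7.78 picocoulombs = 0.00000000000778 coulombs
4.93 microcoulombs = 0.00000493 coulombs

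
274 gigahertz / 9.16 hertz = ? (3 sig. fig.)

29900000000

(274 × 10⁹) / (9.16) = 29.91 × 10⁹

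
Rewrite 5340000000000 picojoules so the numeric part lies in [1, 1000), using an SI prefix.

= 5.34 joules; mantissa already in [1, 1000).

5.34 joules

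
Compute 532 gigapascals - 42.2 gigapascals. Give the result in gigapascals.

489.8 gigapascals

In gigapascals:
  532 gigapascals → 532
  42.2 gigapascals → 42.2
Difference: 532 - 42.2 = 489.8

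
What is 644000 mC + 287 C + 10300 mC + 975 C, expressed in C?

In C:
  644000 mC = 644000 × 10⁻³ C = 644
  287 C → 287
  10300 mC = 10300 × 10⁻³ C = 10.3
  975 C → 975
Sum: 644 + 287 + 10.3 + 975 = 1916.3

1916.3 C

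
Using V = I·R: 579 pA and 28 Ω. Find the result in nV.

579 × 10^-12 × 28 = 16212 × 10^-12 V

16.212 nV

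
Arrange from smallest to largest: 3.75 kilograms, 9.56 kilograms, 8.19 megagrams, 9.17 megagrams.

3.75 kilograms < 9.56 kilograms < 8.19 megagrams < 9.17 megagrams

3.75 kilograms = 3750 grams
9.56 kilograms = 9560 grams
8.19 megagrams = 8190000 grams
9.17 megagrams = 9170000 grams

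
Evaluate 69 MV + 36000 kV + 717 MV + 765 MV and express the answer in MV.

In MV:
  69 MV → 69
  36000 kV = 36000e-3 MV = 36
  717 MV → 717
  765 MV → 765
Sum: 69 + 36 + 717 + 765 = 1587

1587 MV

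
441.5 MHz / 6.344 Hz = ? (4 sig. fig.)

69590000

(441.5 × 10^6) / (6.344) = 69.593 × 10^6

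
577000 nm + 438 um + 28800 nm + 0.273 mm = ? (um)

In um:
  577000 nm = 577000e-3 um = 577
  438 um → 438
  28800 nm = 28800e-3 um = 28.8
  0.273 mm = 0.273e3 um = 273
Sum: 577 + 438 + 28.8 + 273 = 1316.8

1316.8 um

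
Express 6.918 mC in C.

0.006918 C

milli = 10^-3, (no prefix) = 10^0; factor is 10^-3.
6.918 × 10^-3 = 0.006918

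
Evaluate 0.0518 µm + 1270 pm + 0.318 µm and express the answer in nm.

In nm:
  0.0518 µm = 0.0518 × 10³ nm = 51.8
  1270 pm = 1270 × 10⁻³ nm = 1.27
  0.318 µm = 0.318 × 10³ nm = 318
Sum: 51.8 + 1.27 + 318 = 371.07

371.07 nm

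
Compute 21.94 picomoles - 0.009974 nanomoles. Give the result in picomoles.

11.966 picomoles

In picomoles:
  21.94 picomoles → 21.94
  0.009974 nanomoles = 0.009974 × 10³ picomoles = 9.974
Difference: 21.94 - 9.974 = 11.966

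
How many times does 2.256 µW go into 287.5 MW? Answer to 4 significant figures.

(287.5e6) / (2.256e-6) = 127.44e12

127400000000000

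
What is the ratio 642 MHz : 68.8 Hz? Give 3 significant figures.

(642 × 10⁶) / (68.8) = 9.331 × 10⁶

9330000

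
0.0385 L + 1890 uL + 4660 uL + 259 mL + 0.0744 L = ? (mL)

378.45 mL

In mL:
  0.0385 L = 0.0385 × 10³ mL = 38.5
  1890 uL = 1890 × 10⁻³ mL = 1.89
  4660 uL = 4660 × 10⁻³ mL = 4.66
  259 mL → 259
  0.0744 L = 0.0744 × 10³ mL = 74.4
Sum: 38.5 + 1.89 + 4.66 + 259 + 74.4 = 378.45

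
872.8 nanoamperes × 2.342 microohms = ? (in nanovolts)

872.8 × 10^-9 × 2.342 × 10^-6 = 2044.0976 × 10^-15 V

0.0020440976 nanovolts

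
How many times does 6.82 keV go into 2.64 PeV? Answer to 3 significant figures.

(2.64 × 10¹⁵) / (6.82 × 10³) = 0.3871 × 10¹²

387000000000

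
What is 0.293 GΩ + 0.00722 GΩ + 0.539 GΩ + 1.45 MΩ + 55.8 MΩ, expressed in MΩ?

896.47 MΩ

In MΩ:
  0.293 GΩ = 0.293 × 10³ MΩ = 293
  0.00722 GΩ = 0.00722 × 10³ MΩ = 7.22
  0.539 GΩ = 0.539 × 10³ MΩ = 539
  1.45 MΩ → 1.45
  55.8 MΩ → 55.8
Sum: 293 + 7.22 + 539 + 1.45 + 55.8 = 896.47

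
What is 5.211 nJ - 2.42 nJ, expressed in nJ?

In nJ:
  5.211 nJ → 5.211
  2.42 nJ → 2.42
Difference: 5.211 - 2.42 = 2.791

2.791 nJ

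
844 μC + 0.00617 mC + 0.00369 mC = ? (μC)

853.86 μC

In μC:
  844 μC → 844
  0.00617 mC = 0.00617 × 10³ μC = 6.17
  0.00369 mC = 0.00369 × 10³ μC = 3.69
Sum: 844 + 6.17 + 3.69 = 853.86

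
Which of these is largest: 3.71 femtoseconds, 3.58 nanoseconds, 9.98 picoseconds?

3.71 femtoseconds = 0.00000000000000371 seconds
3.58 nanoseconds = 0.00000000358 seconds
9.98 picoseconds = 0.00000000000998 seconds

3.58 nanoseconds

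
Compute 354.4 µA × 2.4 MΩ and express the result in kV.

354.4 × 10⁻⁶ × 2.4 × 10⁶ = 850.56 V

0.85056 kV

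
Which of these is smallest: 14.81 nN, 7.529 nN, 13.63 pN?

14.81 nN = 0.00000001481 N
7.529 nN = 0.000000007529 N
13.63 pN = 0.00000000001363 N

13.63 pN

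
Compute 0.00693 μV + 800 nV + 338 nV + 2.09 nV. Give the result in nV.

1147.02 nV

In nV:
  0.00693 μV = 0.00693e3 nV = 6.93
  800 nV → 800
  338 nV → 338
  2.09 nV → 2.09
Sum: 6.93 + 800 + 338 + 2.09 = 1147.02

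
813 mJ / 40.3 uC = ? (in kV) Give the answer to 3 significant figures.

(813e-3) / (40.3e-6) = 20.174e3 V

20.2 kV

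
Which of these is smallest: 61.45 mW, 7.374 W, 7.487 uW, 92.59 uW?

61.45 mW = 0.06145 W
7.374 W = 7.374 W
7.487 uW = 0.000007487 W
92.59 uW = 0.00009259 W

7.487 uW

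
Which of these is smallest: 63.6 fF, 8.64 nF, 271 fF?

63.6 fF

63.6 fF = 0.0000000000000636 F
8.64 nF = 0.00000000864 F
271 fF = 0.000000000000271 F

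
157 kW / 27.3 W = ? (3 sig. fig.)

5750

(157 × 10^3) / (27.3) = 5.751 × 10^3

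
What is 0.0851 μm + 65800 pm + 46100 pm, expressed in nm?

197 nm

In nm:
  0.0851 μm = 0.0851 × 10³ nm = 85.1
  65800 pm = 65800 × 10⁻³ nm = 65.8
  46100 pm = 46100 × 10⁻³ nm = 46.1
Sum: 85.1 + 65.8 + 46.1 = 197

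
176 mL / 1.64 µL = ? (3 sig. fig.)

(176e-3) / (1.64e-6) = 107.3e3

107000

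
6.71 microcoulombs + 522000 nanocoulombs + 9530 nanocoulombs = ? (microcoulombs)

538.24 microcoulombs

In microcoulombs:
  6.71 microcoulombs → 6.71
  522000 nanocoulombs = 522000 × 10⁻³ microcoulombs = 522
  9530 nanocoulombs = 9530 × 10⁻³ microcoulombs = 9.53
Sum: 6.71 + 522 + 9.53 = 538.24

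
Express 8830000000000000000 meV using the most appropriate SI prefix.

= 8.83 × 10¹⁵ eV; 10¹⁵ is peta.

8.83 PeV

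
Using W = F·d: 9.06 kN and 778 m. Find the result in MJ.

7.04868 MJ

9.06 × 10³ × 778 = 7048.68 × 10³ J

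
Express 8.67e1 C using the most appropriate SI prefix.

= 86.7 C; mantissa already in [1, 1000).

86.7 C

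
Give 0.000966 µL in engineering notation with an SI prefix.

966 pL

= 966 × 10^-12 L; 10^-12 is pico.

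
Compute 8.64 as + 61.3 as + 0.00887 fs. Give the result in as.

78.81 as

In as:
  8.64 as → 8.64
  61.3 as → 61.3
  0.00887 fs = 0.00887 × 10^3 as = 8.87
Sum: 8.64 + 61.3 + 8.87 = 78.81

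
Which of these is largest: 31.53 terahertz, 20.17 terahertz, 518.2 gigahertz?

31.53 terahertz

31.53 terahertz = 31530000000000 hertz
20.17 terahertz = 20170000000000 hertz
518.2 gigahertz = 518200000000 hertz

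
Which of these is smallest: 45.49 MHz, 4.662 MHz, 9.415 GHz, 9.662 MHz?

45.49 MHz = 45490000 Hz
4.662 MHz = 4662000 Hz
9.415 GHz = 9415000000 Hz
9.662 MHz = 9662000 Hz

4.662 MHz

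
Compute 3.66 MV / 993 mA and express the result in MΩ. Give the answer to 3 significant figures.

3.69 MΩ

(3.66e6) / (993e-3) = 0.0036858e9 Ω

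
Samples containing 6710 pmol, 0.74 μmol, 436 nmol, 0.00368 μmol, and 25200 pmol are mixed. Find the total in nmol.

In nmol:
  6710 pmol = 6710e-3 nmol = 6.71
  0.74 μmol = 0.74e3 nmol = 740
  436 nmol → 436
  0.00368 μmol = 0.00368e3 nmol = 3.68
  25200 pmol = 25200e-3 nmol = 25.2
Sum: 6.71 + 740 + 436 + 3.68 + 25.2 = 1211.59

1211.59 nmol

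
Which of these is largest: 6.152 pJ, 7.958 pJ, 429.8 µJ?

6.152 pJ = 0.000000000006152 J
7.958 pJ = 0.000000000007958 J
429.8 µJ = 0.0004298 J

429.8 µJ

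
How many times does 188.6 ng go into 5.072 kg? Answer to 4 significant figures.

(5.072e3) / (188.6e-9) = 0.026893e12

26890000000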